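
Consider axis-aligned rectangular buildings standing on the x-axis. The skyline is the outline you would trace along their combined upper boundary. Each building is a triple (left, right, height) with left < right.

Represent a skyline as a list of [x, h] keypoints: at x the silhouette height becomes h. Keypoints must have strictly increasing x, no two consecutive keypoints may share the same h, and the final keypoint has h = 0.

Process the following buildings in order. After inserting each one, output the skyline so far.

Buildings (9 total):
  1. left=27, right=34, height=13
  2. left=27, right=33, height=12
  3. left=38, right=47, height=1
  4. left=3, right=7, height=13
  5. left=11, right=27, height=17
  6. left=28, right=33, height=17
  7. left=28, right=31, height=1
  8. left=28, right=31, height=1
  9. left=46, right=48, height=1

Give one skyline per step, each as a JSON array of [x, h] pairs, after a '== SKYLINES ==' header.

== SKYLINES ==
[[27,13],[34,0]]
[[27,13],[34,0]]
[[27,13],[34,0],[38,1],[47,0]]
[[3,13],[7,0],[27,13],[34,0],[38,1],[47,0]]
[[3,13],[7,0],[11,17],[27,13],[34,0],[38,1],[47,0]]
[[3,13],[7,0],[11,17],[27,13],[28,17],[33,13],[34,0],[38,1],[47,0]]
[[3,13],[7,0],[11,17],[27,13],[28,17],[33,13],[34,0],[38,1],[47,0]]
[[3,13],[7,0],[11,17],[27,13],[28,17],[33,13],[34,0],[38,1],[47,0]]
[[3,13],[7,0],[11,17],[27,13],[28,17],[33,13],[34,0],[38,1],[48,0]]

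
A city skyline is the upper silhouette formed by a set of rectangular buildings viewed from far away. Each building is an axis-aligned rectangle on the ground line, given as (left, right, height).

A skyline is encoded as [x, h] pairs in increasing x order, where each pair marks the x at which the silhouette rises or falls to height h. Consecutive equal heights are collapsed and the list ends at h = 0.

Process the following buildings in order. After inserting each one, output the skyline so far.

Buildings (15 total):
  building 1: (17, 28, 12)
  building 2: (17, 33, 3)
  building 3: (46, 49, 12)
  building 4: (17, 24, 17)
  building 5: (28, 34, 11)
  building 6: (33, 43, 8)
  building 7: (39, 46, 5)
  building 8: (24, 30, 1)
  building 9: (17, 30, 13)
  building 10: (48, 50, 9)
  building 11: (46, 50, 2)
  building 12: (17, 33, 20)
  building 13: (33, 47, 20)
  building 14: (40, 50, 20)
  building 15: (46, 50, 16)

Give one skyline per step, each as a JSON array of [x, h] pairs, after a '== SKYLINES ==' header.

== SKYLINES ==
[[17,12],[28,0]]
[[17,12],[28,3],[33,0]]
[[17,12],[28,3],[33,0],[46,12],[49,0]]
[[17,17],[24,12],[28,3],[33,0],[46,12],[49,0]]
[[17,17],[24,12],[28,11],[34,0],[46,12],[49,0]]
[[17,17],[24,12],[28,11],[34,8],[43,0],[46,12],[49,0]]
[[17,17],[24,12],[28,11],[34,8],[43,5],[46,12],[49,0]]
[[17,17],[24,12],[28,11],[34,8],[43,5],[46,12],[49,0]]
[[17,17],[24,13],[30,11],[34,8],[43,5],[46,12],[49,0]]
[[17,17],[24,13],[30,11],[34,8],[43,5],[46,12],[49,9],[50,0]]
[[17,17],[24,13],[30,11],[34,8],[43,5],[46,12],[49,9],[50,0]]
[[17,20],[33,11],[34,8],[43,5],[46,12],[49,9],[50,0]]
[[17,20],[47,12],[49,9],[50,0]]
[[17,20],[50,0]]
[[17,20],[50,0]]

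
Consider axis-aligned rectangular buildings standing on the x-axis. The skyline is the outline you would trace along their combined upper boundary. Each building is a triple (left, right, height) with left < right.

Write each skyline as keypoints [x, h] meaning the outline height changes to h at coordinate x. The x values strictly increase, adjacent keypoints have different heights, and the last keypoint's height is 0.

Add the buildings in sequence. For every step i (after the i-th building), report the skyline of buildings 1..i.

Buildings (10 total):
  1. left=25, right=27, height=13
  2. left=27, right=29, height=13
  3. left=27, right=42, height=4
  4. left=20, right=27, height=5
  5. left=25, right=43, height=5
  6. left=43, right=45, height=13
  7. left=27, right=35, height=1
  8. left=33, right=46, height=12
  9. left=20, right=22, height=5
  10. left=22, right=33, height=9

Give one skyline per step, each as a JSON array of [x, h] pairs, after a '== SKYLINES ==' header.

== SKYLINES ==
[[25,13],[27,0]]
[[25,13],[29,0]]
[[25,13],[29,4],[42,0]]
[[20,5],[25,13],[29,4],[42,0]]
[[20,5],[25,13],[29,5],[43,0]]
[[20,5],[25,13],[29,5],[43,13],[45,0]]
[[20,5],[25,13],[29,5],[43,13],[45,0]]
[[20,5],[25,13],[29,5],[33,12],[43,13],[45,12],[46,0]]
[[20,5],[25,13],[29,5],[33,12],[43,13],[45,12],[46,0]]
[[20,5],[22,9],[25,13],[29,9],[33,12],[43,13],[45,12],[46,0]]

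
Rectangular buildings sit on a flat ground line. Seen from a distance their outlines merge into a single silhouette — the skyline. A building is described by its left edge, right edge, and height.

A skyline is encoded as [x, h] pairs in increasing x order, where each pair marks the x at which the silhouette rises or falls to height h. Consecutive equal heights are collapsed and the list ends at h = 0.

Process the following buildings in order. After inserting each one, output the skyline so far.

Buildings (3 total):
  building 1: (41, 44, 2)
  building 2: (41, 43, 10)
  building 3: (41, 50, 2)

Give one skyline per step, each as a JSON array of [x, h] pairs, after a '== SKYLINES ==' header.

== SKYLINES ==
[[41,2],[44,0]]
[[41,10],[43,2],[44,0]]
[[41,10],[43,2],[50,0]]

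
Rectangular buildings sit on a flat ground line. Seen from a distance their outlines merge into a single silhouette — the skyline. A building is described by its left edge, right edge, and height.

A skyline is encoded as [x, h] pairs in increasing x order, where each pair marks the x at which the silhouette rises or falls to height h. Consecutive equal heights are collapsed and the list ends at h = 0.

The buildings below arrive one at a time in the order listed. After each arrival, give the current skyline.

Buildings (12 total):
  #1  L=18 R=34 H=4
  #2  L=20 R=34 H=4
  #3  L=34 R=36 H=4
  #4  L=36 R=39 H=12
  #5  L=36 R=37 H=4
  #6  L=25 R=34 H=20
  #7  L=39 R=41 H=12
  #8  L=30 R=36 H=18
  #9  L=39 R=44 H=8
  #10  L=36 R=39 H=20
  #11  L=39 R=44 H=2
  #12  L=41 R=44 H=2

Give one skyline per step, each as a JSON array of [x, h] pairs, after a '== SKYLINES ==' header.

== SKYLINES ==
[[18,4],[34,0]]
[[18,4],[34,0]]
[[18,4],[36,0]]
[[18,4],[36,12],[39,0]]
[[18,4],[36,12],[39,0]]
[[18,4],[25,20],[34,4],[36,12],[39,0]]
[[18,4],[25,20],[34,4],[36,12],[41,0]]
[[18,4],[25,20],[34,18],[36,12],[41,0]]
[[18,4],[25,20],[34,18],[36,12],[41,8],[44,0]]
[[18,4],[25,20],[34,18],[36,20],[39,12],[41,8],[44,0]]
[[18,4],[25,20],[34,18],[36,20],[39,12],[41,8],[44,0]]
[[18,4],[25,20],[34,18],[36,20],[39,12],[41,8],[44,0]]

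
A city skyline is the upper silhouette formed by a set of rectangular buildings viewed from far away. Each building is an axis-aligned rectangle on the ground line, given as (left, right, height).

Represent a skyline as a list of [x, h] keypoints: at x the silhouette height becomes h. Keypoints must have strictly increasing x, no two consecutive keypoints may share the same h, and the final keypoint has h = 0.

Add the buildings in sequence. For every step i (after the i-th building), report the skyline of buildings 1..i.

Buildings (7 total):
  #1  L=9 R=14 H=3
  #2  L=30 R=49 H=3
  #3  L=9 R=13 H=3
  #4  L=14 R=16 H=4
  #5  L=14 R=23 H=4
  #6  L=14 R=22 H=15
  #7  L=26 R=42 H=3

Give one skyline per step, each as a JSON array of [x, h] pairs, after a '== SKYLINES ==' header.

== SKYLINES ==
[[9,3],[14,0]]
[[9,3],[14,0],[30,3],[49,0]]
[[9,3],[14,0],[30,3],[49,0]]
[[9,3],[14,4],[16,0],[30,3],[49,0]]
[[9,3],[14,4],[23,0],[30,3],[49,0]]
[[9,3],[14,15],[22,4],[23,0],[30,3],[49,0]]
[[9,3],[14,15],[22,4],[23,0],[26,3],[49,0]]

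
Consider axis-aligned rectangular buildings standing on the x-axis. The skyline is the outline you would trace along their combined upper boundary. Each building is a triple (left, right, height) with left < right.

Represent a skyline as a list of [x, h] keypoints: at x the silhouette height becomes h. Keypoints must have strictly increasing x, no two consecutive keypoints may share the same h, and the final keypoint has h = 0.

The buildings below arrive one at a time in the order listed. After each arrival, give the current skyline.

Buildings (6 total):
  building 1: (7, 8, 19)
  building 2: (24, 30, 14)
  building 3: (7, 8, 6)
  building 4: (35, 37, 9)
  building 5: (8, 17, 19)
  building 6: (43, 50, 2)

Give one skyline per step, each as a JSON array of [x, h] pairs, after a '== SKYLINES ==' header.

== SKYLINES ==
[[7,19],[8,0]]
[[7,19],[8,0],[24,14],[30,0]]
[[7,19],[8,0],[24,14],[30,0]]
[[7,19],[8,0],[24,14],[30,0],[35,9],[37,0]]
[[7,19],[17,0],[24,14],[30,0],[35,9],[37,0]]
[[7,19],[17,0],[24,14],[30,0],[35,9],[37,0],[43,2],[50,0]]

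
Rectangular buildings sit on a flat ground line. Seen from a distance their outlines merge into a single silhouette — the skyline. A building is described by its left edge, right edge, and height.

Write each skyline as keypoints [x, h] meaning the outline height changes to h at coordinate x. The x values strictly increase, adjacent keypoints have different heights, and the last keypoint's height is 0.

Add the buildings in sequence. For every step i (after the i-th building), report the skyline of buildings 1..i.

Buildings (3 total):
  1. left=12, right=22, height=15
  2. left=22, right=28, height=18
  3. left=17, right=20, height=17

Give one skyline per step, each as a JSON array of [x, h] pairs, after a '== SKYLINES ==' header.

== SKYLINES ==
[[12,15],[22,0]]
[[12,15],[22,18],[28,0]]
[[12,15],[17,17],[20,15],[22,18],[28,0]]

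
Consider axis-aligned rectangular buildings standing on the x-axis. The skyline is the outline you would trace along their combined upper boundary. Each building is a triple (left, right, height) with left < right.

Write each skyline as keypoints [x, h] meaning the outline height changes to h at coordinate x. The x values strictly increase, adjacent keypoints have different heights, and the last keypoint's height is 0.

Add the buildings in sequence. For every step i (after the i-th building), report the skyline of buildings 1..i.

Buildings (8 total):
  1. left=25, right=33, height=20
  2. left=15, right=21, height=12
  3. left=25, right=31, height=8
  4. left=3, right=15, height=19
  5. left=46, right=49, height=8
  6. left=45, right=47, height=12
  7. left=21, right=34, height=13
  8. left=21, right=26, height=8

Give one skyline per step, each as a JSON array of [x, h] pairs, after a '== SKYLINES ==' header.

== SKYLINES ==
[[25,20],[33,0]]
[[15,12],[21,0],[25,20],[33,0]]
[[15,12],[21,0],[25,20],[33,0]]
[[3,19],[15,12],[21,0],[25,20],[33,0]]
[[3,19],[15,12],[21,0],[25,20],[33,0],[46,8],[49,0]]
[[3,19],[15,12],[21,0],[25,20],[33,0],[45,12],[47,8],[49,0]]
[[3,19],[15,12],[21,13],[25,20],[33,13],[34,0],[45,12],[47,8],[49,0]]
[[3,19],[15,12],[21,13],[25,20],[33,13],[34,0],[45,12],[47,8],[49,0]]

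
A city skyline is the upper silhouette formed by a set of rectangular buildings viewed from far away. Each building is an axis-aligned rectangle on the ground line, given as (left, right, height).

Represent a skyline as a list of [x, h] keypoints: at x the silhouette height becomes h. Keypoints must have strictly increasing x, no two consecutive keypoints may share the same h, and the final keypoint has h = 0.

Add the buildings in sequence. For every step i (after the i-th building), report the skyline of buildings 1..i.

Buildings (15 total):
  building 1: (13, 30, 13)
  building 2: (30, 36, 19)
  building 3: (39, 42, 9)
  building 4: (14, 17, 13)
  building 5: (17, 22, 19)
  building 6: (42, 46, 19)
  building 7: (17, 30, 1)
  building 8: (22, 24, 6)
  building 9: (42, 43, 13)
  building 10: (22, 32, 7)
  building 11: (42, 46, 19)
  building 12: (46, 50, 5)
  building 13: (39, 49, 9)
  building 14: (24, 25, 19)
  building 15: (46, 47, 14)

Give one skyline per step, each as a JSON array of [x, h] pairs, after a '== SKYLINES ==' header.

== SKYLINES ==
[[13,13],[30,0]]
[[13,13],[30,19],[36,0]]
[[13,13],[30,19],[36,0],[39,9],[42,0]]
[[13,13],[30,19],[36,0],[39,9],[42,0]]
[[13,13],[17,19],[22,13],[30,19],[36,0],[39,9],[42,0]]
[[13,13],[17,19],[22,13],[30,19],[36,0],[39,9],[42,19],[46,0]]
[[13,13],[17,19],[22,13],[30,19],[36,0],[39,9],[42,19],[46,0]]
[[13,13],[17,19],[22,13],[30,19],[36,0],[39,9],[42,19],[46,0]]
[[13,13],[17,19],[22,13],[30,19],[36,0],[39,9],[42,19],[46,0]]
[[13,13],[17,19],[22,13],[30,19],[36,0],[39,9],[42,19],[46,0]]
[[13,13],[17,19],[22,13],[30,19],[36,0],[39,9],[42,19],[46,0]]
[[13,13],[17,19],[22,13],[30,19],[36,0],[39,9],[42,19],[46,5],[50,0]]
[[13,13],[17,19],[22,13],[30,19],[36,0],[39,9],[42,19],[46,9],[49,5],[50,0]]
[[13,13],[17,19],[22,13],[24,19],[25,13],[30,19],[36,0],[39,9],[42,19],[46,9],[49,5],[50,0]]
[[13,13],[17,19],[22,13],[24,19],[25,13],[30,19],[36,0],[39,9],[42,19],[46,14],[47,9],[49,5],[50,0]]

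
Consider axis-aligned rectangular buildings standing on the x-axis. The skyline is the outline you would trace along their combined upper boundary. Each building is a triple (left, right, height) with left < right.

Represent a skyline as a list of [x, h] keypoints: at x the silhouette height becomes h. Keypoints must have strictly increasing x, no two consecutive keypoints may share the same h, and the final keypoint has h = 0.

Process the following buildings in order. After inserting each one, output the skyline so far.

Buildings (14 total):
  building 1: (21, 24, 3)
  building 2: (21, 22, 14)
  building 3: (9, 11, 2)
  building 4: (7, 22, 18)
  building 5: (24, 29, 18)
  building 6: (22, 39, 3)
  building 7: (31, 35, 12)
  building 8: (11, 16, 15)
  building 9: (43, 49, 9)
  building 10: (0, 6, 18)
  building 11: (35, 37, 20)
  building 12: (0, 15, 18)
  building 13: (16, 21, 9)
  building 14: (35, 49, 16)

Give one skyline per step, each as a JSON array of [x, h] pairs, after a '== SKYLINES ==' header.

== SKYLINES ==
[[21,3],[24,0]]
[[21,14],[22,3],[24,0]]
[[9,2],[11,0],[21,14],[22,3],[24,0]]
[[7,18],[22,3],[24,0]]
[[7,18],[22,3],[24,18],[29,0]]
[[7,18],[22,3],[24,18],[29,3],[39,0]]
[[7,18],[22,3],[24,18],[29,3],[31,12],[35,3],[39,0]]
[[7,18],[22,3],[24,18],[29,3],[31,12],[35,3],[39,0]]
[[7,18],[22,3],[24,18],[29,3],[31,12],[35,3],[39,0],[43,9],[49,0]]
[[0,18],[6,0],[7,18],[22,3],[24,18],[29,3],[31,12],[35,3],[39,0],[43,9],[49,0]]
[[0,18],[6,0],[7,18],[22,3],[24,18],[29,3],[31,12],[35,20],[37,3],[39,0],[43,9],[49,0]]
[[0,18],[22,3],[24,18],[29,3],[31,12],[35,20],[37,3],[39,0],[43,9],[49,0]]
[[0,18],[22,3],[24,18],[29,3],[31,12],[35,20],[37,3],[39,0],[43,9],[49,0]]
[[0,18],[22,3],[24,18],[29,3],[31,12],[35,20],[37,16],[49,0]]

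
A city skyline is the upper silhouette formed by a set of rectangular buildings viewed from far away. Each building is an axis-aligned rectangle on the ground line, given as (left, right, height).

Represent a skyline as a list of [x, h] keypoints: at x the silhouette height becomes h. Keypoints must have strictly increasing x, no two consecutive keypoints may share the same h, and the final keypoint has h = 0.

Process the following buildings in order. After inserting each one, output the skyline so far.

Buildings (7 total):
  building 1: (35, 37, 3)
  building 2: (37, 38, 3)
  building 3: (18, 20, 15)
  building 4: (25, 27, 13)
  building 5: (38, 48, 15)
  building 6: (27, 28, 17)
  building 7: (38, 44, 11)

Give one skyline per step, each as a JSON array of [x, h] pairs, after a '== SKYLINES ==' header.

== SKYLINES ==
[[35,3],[37,0]]
[[35,3],[38,0]]
[[18,15],[20,0],[35,3],[38,0]]
[[18,15],[20,0],[25,13],[27,0],[35,3],[38,0]]
[[18,15],[20,0],[25,13],[27,0],[35,3],[38,15],[48,0]]
[[18,15],[20,0],[25,13],[27,17],[28,0],[35,3],[38,15],[48,0]]
[[18,15],[20,0],[25,13],[27,17],[28,0],[35,3],[38,15],[48,0]]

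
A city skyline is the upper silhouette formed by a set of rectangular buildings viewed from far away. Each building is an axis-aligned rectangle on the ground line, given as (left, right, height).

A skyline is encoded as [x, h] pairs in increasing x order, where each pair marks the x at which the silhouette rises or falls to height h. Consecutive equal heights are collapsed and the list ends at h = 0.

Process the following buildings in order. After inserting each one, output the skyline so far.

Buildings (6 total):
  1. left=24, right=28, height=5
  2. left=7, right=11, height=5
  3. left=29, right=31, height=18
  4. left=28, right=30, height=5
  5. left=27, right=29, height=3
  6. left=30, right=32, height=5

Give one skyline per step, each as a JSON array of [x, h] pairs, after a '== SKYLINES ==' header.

== SKYLINES ==
[[24,5],[28,0]]
[[7,5],[11,0],[24,5],[28,0]]
[[7,5],[11,0],[24,5],[28,0],[29,18],[31,0]]
[[7,5],[11,0],[24,5],[29,18],[31,0]]
[[7,5],[11,0],[24,5],[29,18],[31,0]]
[[7,5],[11,0],[24,5],[29,18],[31,5],[32,0]]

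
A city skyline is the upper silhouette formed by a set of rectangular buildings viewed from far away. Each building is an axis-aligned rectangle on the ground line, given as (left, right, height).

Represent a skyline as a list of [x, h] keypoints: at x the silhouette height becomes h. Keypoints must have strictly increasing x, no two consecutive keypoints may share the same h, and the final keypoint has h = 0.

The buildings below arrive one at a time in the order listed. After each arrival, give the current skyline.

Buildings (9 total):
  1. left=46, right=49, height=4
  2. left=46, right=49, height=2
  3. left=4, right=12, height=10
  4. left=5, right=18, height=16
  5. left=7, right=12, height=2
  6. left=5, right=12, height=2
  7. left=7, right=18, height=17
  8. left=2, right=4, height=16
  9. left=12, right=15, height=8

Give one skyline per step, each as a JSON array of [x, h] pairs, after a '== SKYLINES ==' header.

== SKYLINES ==
[[46,4],[49,0]]
[[46,4],[49,0]]
[[4,10],[12,0],[46,4],[49,0]]
[[4,10],[5,16],[18,0],[46,4],[49,0]]
[[4,10],[5,16],[18,0],[46,4],[49,0]]
[[4,10],[5,16],[18,0],[46,4],[49,0]]
[[4,10],[5,16],[7,17],[18,0],[46,4],[49,0]]
[[2,16],[4,10],[5,16],[7,17],[18,0],[46,4],[49,0]]
[[2,16],[4,10],[5,16],[7,17],[18,0],[46,4],[49,0]]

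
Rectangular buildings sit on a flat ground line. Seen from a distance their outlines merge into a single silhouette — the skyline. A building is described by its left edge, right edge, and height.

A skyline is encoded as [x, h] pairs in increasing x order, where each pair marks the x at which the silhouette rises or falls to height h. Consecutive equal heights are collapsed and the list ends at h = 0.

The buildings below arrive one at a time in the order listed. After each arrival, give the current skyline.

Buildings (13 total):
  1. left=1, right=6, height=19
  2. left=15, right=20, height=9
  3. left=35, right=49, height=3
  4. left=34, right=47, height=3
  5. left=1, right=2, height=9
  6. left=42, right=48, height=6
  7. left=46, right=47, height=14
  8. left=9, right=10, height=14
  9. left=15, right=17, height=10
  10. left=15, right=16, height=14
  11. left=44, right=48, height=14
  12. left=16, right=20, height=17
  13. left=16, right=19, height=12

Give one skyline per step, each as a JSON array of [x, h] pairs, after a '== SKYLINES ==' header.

== SKYLINES ==
[[1,19],[6,0]]
[[1,19],[6,0],[15,9],[20,0]]
[[1,19],[6,0],[15,9],[20,0],[35,3],[49,0]]
[[1,19],[6,0],[15,9],[20,0],[34,3],[49,0]]
[[1,19],[6,0],[15,9],[20,0],[34,3],[49,0]]
[[1,19],[6,0],[15,9],[20,0],[34,3],[42,6],[48,3],[49,0]]
[[1,19],[6,0],[15,9],[20,0],[34,3],[42,6],[46,14],[47,6],[48,3],[49,0]]
[[1,19],[6,0],[9,14],[10,0],[15,9],[20,0],[34,3],[42,6],[46,14],[47,6],[48,3],[49,0]]
[[1,19],[6,0],[9,14],[10,0],[15,10],[17,9],[20,0],[34,3],[42,6],[46,14],[47,6],[48,3],[49,0]]
[[1,19],[6,0],[9,14],[10,0],[15,14],[16,10],[17,9],[20,0],[34,3],[42,6],[46,14],[47,6],[48,3],[49,0]]
[[1,19],[6,0],[9,14],[10,0],[15,14],[16,10],[17,9],[20,0],[34,3],[42,6],[44,14],[48,3],[49,0]]
[[1,19],[6,0],[9,14],[10,0],[15,14],[16,17],[20,0],[34,3],[42,6],[44,14],[48,3],[49,0]]
[[1,19],[6,0],[9,14],[10,0],[15,14],[16,17],[20,0],[34,3],[42,6],[44,14],[48,3],[49,0]]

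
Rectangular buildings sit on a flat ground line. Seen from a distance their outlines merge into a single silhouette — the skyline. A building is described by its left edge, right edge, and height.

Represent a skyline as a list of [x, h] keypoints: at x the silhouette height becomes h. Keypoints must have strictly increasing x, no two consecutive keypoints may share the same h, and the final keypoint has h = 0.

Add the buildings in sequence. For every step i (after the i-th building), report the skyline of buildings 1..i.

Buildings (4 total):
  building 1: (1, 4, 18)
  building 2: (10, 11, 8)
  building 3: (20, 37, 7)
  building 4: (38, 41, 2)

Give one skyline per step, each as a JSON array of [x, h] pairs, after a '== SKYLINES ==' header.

== SKYLINES ==
[[1,18],[4,0]]
[[1,18],[4,0],[10,8],[11,0]]
[[1,18],[4,0],[10,8],[11,0],[20,7],[37,0]]
[[1,18],[4,0],[10,8],[11,0],[20,7],[37,0],[38,2],[41,0]]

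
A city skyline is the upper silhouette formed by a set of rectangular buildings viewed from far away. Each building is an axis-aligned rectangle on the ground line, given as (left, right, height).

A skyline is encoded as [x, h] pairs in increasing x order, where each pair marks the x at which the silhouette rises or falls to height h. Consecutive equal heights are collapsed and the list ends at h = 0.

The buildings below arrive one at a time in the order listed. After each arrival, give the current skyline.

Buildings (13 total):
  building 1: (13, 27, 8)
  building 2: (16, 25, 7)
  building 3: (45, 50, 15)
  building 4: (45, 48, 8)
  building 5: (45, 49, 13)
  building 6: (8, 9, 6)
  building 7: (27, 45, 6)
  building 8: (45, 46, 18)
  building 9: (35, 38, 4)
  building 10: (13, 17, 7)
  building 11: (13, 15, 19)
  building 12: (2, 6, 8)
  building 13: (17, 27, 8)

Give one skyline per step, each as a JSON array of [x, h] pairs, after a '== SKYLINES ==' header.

== SKYLINES ==
[[13,8],[27,0]]
[[13,8],[27,0]]
[[13,8],[27,0],[45,15],[50,0]]
[[13,8],[27,0],[45,15],[50,0]]
[[13,8],[27,0],[45,15],[50,0]]
[[8,6],[9,0],[13,8],[27,0],[45,15],[50,0]]
[[8,6],[9,0],[13,8],[27,6],[45,15],[50,0]]
[[8,6],[9,0],[13,8],[27,6],[45,18],[46,15],[50,0]]
[[8,6],[9,0],[13,8],[27,6],[45,18],[46,15],[50,0]]
[[8,6],[9,0],[13,8],[27,6],[45,18],[46,15],[50,0]]
[[8,6],[9,0],[13,19],[15,8],[27,6],[45,18],[46,15],[50,0]]
[[2,8],[6,0],[8,6],[9,0],[13,19],[15,8],[27,6],[45,18],[46,15],[50,0]]
[[2,8],[6,0],[8,6],[9,0],[13,19],[15,8],[27,6],[45,18],[46,15],[50,0]]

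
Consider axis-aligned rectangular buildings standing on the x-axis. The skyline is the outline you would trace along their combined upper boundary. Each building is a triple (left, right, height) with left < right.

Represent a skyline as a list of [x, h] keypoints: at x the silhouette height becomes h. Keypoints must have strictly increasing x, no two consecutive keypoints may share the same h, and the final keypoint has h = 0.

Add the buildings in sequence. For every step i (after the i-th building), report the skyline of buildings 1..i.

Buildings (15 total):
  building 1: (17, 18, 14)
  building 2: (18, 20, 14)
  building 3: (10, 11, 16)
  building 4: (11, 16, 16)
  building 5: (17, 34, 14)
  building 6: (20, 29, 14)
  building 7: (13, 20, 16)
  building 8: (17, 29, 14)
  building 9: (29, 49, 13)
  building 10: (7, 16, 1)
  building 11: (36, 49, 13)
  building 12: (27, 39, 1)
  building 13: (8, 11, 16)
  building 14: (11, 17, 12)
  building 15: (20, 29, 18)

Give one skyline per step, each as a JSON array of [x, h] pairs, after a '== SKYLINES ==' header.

== SKYLINES ==
[[17,14],[18,0]]
[[17,14],[20,0]]
[[10,16],[11,0],[17,14],[20,0]]
[[10,16],[16,0],[17,14],[20,0]]
[[10,16],[16,0],[17,14],[34,0]]
[[10,16],[16,0],[17,14],[34,0]]
[[10,16],[20,14],[34,0]]
[[10,16],[20,14],[34,0]]
[[10,16],[20,14],[34,13],[49,0]]
[[7,1],[10,16],[20,14],[34,13],[49,0]]
[[7,1],[10,16],[20,14],[34,13],[49,0]]
[[7,1],[10,16],[20,14],[34,13],[49,0]]
[[7,1],[8,16],[20,14],[34,13],[49,0]]
[[7,1],[8,16],[20,14],[34,13],[49,0]]
[[7,1],[8,16],[20,18],[29,14],[34,13],[49,0]]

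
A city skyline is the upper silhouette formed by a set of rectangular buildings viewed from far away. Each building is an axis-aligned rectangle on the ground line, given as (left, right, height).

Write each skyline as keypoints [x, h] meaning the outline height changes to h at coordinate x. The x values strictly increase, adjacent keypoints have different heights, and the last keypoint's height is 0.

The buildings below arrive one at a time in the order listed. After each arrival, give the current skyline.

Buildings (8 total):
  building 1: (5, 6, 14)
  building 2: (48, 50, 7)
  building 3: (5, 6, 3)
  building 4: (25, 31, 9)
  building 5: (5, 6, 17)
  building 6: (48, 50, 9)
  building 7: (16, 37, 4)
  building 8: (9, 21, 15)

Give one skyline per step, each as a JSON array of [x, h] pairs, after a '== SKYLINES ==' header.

== SKYLINES ==
[[5,14],[6,0]]
[[5,14],[6,0],[48,7],[50,0]]
[[5,14],[6,0],[48,7],[50,0]]
[[5,14],[6,0],[25,9],[31,0],[48,7],[50,0]]
[[5,17],[6,0],[25,9],[31,0],[48,7],[50,0]]
[[5,17],[6,0],[25,9],[31,0],[48,9],[50,0]]
[[5,17],[6,0],[16,4],[25,9],[31,4],[37,0],[48,9],[50,0]]
[[5,17],[6,0],[9,15],[21,4],[25,9],[31,4],[37,0],[48,9],[50,0]]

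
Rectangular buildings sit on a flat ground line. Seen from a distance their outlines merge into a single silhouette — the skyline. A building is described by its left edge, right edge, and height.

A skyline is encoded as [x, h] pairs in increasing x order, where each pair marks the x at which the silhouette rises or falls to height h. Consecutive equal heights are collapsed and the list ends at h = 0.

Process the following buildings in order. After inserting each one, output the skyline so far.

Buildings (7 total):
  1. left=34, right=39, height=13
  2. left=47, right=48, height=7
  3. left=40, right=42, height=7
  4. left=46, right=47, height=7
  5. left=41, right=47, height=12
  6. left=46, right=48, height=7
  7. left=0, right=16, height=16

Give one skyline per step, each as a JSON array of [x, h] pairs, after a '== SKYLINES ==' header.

== SKYLINES ==
[[34,13],[39,0]]
[[34,13],[39,0],[47,7],[48,0]]
[[34,13],[39,0],[40,7],[42,0],[47,7],[48,0]]
[[34,13],[39,0],[40,7],[42,0],[46,7],[48,0]]
[[34,13],[39,0],[40,7],[41,12],[47,7],[48,0]]
[[34,13],[39,0],[40,7],[41,12],[47,7],[48,0]]
[[0,16],[16,0],[34,13],[39,0],[40,7],[41,12],[47,7],[48,0]]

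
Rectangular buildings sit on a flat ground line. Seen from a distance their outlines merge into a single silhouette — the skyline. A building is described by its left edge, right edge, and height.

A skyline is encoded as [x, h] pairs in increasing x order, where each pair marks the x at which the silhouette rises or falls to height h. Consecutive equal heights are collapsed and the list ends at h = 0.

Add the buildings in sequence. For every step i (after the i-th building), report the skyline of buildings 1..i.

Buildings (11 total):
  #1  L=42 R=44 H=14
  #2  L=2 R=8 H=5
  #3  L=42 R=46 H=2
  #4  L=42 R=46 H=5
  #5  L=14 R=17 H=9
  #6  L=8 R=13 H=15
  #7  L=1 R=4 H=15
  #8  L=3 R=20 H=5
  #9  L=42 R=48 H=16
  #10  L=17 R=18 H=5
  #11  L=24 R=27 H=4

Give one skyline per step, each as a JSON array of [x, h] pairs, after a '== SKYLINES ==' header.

== SKYLINES ==
[[42,14],[44,0]]
[[2,5],[8,0],[42,14],[44,0]]
[[2,5],[8,0],[42,14],[44,2],[46,0]]
[[2,5],[8,0],[42,14],[44,5],[46,0]]
[[2,5],[8,0],[14,9],[17,0],[42,14],[44,5],[46,0]]
[[2,5],[8,15],[13,0],[14,9],[17,0],[42,14],[44,5],[46,0]]
[[1,15],[4,5],[8,15],[13,0],[14,9],[17,0],[42,14],[44,5],[46,0]]
[[1,15],[4,5],[8,15],[13,5],[14,9],[17,5],[20,0],[42,14],[44,5],[46,0]]
[[1,15],[4,5],[8,15],[13,5],[14,9],[17,5],[20,0],[42,16],[48,0]]
[[1,15],[4,5],[8,15],[13,5],[14,9],[17,5],[20,0],[42,16],[48,0]]
[[1,15],[4,5],[8,15],[13,5],[14,9],[17,5],[20,0],[24,4],[27,0],[42,16],[48,0]]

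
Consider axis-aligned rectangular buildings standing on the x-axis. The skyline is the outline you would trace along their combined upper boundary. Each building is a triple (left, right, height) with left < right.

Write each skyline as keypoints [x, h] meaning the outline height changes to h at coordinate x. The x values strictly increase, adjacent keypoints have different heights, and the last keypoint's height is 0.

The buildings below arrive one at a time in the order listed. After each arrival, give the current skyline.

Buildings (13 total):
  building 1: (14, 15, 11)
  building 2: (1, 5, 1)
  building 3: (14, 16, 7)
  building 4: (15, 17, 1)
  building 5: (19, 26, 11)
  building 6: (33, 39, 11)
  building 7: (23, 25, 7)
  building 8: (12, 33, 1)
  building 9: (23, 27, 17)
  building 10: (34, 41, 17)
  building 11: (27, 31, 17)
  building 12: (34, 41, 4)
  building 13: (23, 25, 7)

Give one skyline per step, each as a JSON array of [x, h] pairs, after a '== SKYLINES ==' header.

== SKYLINES ==
[[14,11],[15,0]]
[[1,1],[5,0],[14,11],[15,0]]
[[1,1],[5,0],[14,11],[15,7],[16,0]]
[[1,1],[5,0],[14,11],[15,7],[16,1],[17,0]]
[[1,1],[5,0],[14,11],[15,7],[16,1],[17,0],[19,11],[26,0]]
[[1,1],[5,0],[14,11],[15,7],[16,1],[17,0],[19,11],[26,0],[33,11],[39,0]]
[[1,1],[5,0],[14,11],[15,7],[16,1],[17,0],[19,11],[26,0],[33,11],[39,0]]
[[1,1],[5,0],[12,1],[14,11],[15,7],[16,1],[19,11],[26,1],[33,11],[39,0]]
[[1,1],[5,0],[12,1],[14,11],[15,7],[16,1],[19,11],[23,17],[27,1],[33,11],[39,0]]
[[1,1],[5,0],[12,1],[14,11],[15,7],[16,1],[19,11],[23,17],[27,1],[33,11],[34,17],[41,0]]
[[1,1],[5,0],[12,1],[14,11],[15,7],[16,1],[19,11],[23,17],[31,1],[33,11],[34,17],[41,0]]
[[1,1],[5,0],[12,1],[14,11],[15,7],[16,1],[19,11],[23,17],[31,1],[33,11],[34,17],[41,0]]
[[1,1],[5,0],[12,1],[14,11],[15,7],[16,1],[19,11],[23,17],[31,1],[33,11],[34,17],[41,0]]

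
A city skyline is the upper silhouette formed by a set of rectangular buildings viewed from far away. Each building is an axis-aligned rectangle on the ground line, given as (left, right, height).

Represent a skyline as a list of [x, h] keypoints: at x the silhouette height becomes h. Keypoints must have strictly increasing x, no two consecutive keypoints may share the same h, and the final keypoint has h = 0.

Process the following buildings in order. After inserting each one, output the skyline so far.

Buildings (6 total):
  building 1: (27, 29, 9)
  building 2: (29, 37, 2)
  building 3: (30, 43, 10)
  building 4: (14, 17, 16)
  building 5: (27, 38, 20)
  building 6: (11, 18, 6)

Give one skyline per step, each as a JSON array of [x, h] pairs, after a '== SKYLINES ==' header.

== SKYLINES ==
[[27,9],[29,0]]
[[27,9],[29,2],[37,0]]
[[27,9],[29,2],[30,10],[43,0]]
[[14,16],[17,0],[27,9],[29,2],[30,10],[43,0]]
[[14,16],[17,0],[27,20],[38,10],[43,0]]
[[11,6],[14,16],[17,6],[18,0],[27,20],[38,10],[43,0]]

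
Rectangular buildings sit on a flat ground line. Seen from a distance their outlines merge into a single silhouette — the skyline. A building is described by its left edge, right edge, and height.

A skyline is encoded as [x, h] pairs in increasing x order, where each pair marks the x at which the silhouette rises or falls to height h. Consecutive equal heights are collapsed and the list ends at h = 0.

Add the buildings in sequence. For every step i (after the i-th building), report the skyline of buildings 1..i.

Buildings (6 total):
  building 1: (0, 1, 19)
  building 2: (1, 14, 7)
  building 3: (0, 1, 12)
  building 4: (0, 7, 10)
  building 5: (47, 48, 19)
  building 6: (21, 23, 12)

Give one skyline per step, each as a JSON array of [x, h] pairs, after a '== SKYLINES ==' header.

== SKYLINES ==
[[0,19],[1,0]]
[[0,19],[1,7],[14,0]]
[[0,19],[1,7],[14,0]]
[[0,19],[1,10],[7,7],[14,0]]
[[0,19],[1,10],[7,7],[14,0],[47,19],[48,0]]
[[0,19],[1,10],[7,7],[14,0],[21,12],[23,0],[47,19],[48,0]]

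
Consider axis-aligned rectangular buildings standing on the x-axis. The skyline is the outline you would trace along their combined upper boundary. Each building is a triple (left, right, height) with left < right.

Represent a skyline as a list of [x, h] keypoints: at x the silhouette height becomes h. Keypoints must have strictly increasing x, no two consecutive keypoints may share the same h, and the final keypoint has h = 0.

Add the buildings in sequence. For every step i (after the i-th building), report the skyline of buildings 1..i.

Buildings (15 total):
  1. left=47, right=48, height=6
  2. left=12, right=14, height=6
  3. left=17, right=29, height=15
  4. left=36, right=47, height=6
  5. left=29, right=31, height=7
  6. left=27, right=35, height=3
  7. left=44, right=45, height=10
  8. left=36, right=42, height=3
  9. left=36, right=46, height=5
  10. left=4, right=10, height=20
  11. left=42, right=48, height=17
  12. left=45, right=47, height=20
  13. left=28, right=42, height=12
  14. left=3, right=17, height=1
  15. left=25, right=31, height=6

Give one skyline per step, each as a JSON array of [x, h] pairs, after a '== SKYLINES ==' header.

== SKYLINES ==
[[47,6],[48,0]]
[[12,6],[14,0],[47,6],[48,0]]
[[12,6],[14,0],[17,15],[29,0],[47,6],[48,0]]
[[12,6],[14,0],[17,15],[29,0],[36,6],[48,0]]
[[12,6],[14,0],[17,15],[29,7],[31,0],[36,6],[48,0]]
[[12,6],[14,0],[17,15],[29,7],[31,3],[35,0],[36,6],[48,0]]
[[12,6],[14,0],[17,15],[29,7],[31,3],[35,0],[36,6],[44,10],[45,6],[48,0]]
[[12,6],[14,0],[17,15],[29,7],[31,3],[35,0],[36,6],[44,10],[45,6],[48,0]]
[[12,6],[14,0],[17,15],[29,7],[31,3],[35,0],[36,6],[44,10],[45,6],[48,0]]
[[4,20],[10,0],[12,6],[14,0],[17,15],[29,7],[31,3],[35,0],[36,6],[44,10],[45,6],[48,0]]
[[4,20],[10,0],[12,6],[14,0],[17,15],[29,7],[31,3],[35,0],[36,6],[42,17],[48,0]]
[[4,20],[10,0],[12,6],[14,0],[17,15],[29,7],[31,3],[35,0],[36,6],[42,17],[45,20],[47,17],[48,0]]
[[4,20],[10,0],[12,6],[14,0],[17,15],[29,12],[42,17],[45,20],[47,17],[48,0]]
[[3,1],[4,20],[10,1],[12,6],[14,1],[17,15],[29,12],[42,17],[45,20],[47,17],[48,0]]
[[3,1],[4,20],[10,1],[12,6],[14,1],[17,15],[29,12],[42,17],[45,20],[47,17],[48,0]]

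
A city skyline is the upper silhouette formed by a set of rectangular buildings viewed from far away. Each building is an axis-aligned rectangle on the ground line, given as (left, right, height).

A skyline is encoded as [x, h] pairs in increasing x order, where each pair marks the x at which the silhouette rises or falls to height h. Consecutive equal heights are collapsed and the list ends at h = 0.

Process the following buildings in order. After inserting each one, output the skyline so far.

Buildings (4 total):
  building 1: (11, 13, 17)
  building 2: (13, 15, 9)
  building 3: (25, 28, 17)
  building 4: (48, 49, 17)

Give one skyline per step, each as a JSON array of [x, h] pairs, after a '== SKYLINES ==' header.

== SKYLINES ==
[[11,17],[13,0]]
[[11,17],[13,9],[15,0]]
[[11,17],[13,9],[15,0],[25,17],[28,0]]
[[11,17],[13,9],[15,0],[25,17],[28,0],[48,17],[49,0]]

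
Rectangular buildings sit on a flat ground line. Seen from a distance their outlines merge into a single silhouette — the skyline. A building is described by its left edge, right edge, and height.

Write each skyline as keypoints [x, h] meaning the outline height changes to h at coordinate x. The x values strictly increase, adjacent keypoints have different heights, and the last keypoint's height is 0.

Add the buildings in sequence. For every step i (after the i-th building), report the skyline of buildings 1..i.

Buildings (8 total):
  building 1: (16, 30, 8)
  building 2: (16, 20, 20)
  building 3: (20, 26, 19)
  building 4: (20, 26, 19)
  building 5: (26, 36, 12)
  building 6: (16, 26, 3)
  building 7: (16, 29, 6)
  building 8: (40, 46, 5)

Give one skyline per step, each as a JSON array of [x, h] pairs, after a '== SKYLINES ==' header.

== SKYLINES ==
[[16,8],[30,0]]
[[16,20],[20,8],[30,0]]
[[16,20],[20,19],[26,8],[30,0]]
[[16,20],[20,19],[26,8],[30,0]]
[[16,20],[20,19],[26,12],[36,0]]
[[16,20],[20,19],[26,12],[36,0]]
[[16,20],[20,19],[26,12],[36,0]]
[[16,20],[20,19],[26,12],[36,0],[40,5],[46,0]]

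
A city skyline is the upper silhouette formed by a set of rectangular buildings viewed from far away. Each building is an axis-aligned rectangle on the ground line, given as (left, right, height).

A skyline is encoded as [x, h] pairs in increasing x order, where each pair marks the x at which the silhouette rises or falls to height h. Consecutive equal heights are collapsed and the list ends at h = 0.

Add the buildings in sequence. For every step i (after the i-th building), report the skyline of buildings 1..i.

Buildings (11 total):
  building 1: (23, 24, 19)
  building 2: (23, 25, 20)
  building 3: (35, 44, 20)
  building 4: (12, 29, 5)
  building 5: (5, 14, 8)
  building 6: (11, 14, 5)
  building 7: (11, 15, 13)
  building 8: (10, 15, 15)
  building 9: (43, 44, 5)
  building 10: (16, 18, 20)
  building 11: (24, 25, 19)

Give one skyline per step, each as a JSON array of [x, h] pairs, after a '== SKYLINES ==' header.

== SKYLINES ==
[[23,19],[24,0]]
[[23,20],[25,0]]
[[23,20],[25,0],[35,20],[44,0]]
[[12,5],[23,20],[25,5],[29,0],[35,20],[44,0]]
[[5,8],[14,5],[23,20],[25,5],[29,0],[35,20],[44,0]]
[[5,8],[14,5],[23,20],[25,5],[29,0],[35,20],[44,0]]
[[5,8],[11,13],[15,5],[23,20],[25,5],[29,0],[35,20],[44,0]]
[[5,8],[10,15],[15,5],[23,20],[25,5],[29,0],[35,20],[44,0]]
[[5,8],[10,15],[15,5],[23,20],[25,5],[29,0],[35,20],[44,0]]
[[5,8],[10,15],[15,5],[16,20],[18,5],[23,20],[25,5],[29,0],[35,20],[44,0]]
[[5,8],[10,15],[15,5],[16,20],[18,5],[23,20],[25,5],[29,0],[35,20],[44,0]]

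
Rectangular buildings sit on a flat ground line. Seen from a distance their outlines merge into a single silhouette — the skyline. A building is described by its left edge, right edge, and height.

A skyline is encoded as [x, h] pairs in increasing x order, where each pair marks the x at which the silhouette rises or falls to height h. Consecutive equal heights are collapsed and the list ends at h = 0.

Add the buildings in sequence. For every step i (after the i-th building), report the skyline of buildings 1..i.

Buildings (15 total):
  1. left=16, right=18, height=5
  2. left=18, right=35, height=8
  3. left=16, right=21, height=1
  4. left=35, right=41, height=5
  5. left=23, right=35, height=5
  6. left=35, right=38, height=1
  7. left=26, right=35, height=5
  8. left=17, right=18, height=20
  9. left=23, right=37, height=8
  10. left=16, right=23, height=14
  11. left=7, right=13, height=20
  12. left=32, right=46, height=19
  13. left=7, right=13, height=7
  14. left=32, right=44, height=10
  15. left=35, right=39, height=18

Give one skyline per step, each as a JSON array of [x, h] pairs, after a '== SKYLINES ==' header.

== SKYLINES ==
[[16,5],[18,0]]
[[16,5],[18,8],[35,0]]
[[16,5],[18,8],[35,0]]
[[16,5],[18,8],[35,5],[41,0]]
[[16,5],[18,8],[35,5],[41,0]]
[[16,5],[18,8],[35,5],[41,0]]
[[16,5],[18,8],[35,5],[41,0]]
[[16,5],[17,20],[18,8],[35,5],[41,0]]
[[16,5],[17,20],[18,8],[37,5],[41,0]]
[[16,14],[17,20],[18,14],[23,8],[37,5],[41,0]]
[[7,20],[13,0],[16,14],[17,20],[18,14],[23,8],[37,5],[41,0]]
[[7,20],[13,0],[16,14],[17,20],[18,14],[23,8],[32,19],[46,0]]
[[7,20],[13,0],[16,14],[17,20],[18,14],[23,8],[32,19],[46,0]]
[[7,20],[13,0],[16,14],[17,20],[18,14],[23,8],[32,19],[46,0]]
[[7,20],[13,0],[16,14],[17,20],[18,14],[23,8],[32,19],[46,0]]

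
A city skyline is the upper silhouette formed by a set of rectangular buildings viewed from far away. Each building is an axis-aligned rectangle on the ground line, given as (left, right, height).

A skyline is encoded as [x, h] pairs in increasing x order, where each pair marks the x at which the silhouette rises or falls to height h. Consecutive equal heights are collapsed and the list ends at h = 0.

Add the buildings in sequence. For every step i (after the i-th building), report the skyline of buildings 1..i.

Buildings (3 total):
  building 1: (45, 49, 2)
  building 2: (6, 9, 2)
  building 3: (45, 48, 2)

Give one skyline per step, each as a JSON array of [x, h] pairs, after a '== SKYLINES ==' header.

== SKYLINES ==
[[45,2],[49,0]]
[[6,2],[9,0],[45,2],[49,0]]
[[6,2],[9,0],[45,2],[49,0]]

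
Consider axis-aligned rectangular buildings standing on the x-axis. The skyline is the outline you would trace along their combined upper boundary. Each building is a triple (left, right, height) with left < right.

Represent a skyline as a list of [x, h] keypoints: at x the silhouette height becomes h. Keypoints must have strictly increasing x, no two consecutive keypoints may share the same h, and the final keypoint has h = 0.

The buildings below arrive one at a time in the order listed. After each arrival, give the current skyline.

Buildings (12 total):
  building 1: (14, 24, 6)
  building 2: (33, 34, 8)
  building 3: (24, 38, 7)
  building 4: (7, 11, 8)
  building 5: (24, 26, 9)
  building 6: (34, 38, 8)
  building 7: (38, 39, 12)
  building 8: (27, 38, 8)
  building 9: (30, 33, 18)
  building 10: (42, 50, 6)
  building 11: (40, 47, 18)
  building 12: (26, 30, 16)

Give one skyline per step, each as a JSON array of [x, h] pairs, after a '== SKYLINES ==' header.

== SKYLINES ==
[[14,6],[24,0]]
[[14,6],[24,0],[33,8],[34,0]]
[[14,6],[24,7],[33,8],[34,7],[38,0]]
[[7,8],[11,0],[14,6],[24,7],[33,8],[34,7],[38,0]]
[[7,8],[11,0],[14,6],[24,9],[26,7],[33,8],[34,7],[38,0]]
[[7,8],[11,0],[14,6],[24,9],[26,7],[33,8],[38,0]]
[[7,8],[11,0],[14,6],[24,9],[26,7],[33,8],[38,12],[39,0]]
[[7,8],[11,0],[14,6],[24,9],[26,7],[27,8],[38,12],[39,0]]
[[7,8],[11,0],[14,6],[24,9],[26,7],[27,8],[30,18],[33,8],[38,12],[39,0]]
[[7,8],[11,0],[14,6],[24,9],[26,7],[27,8],[30,18],[33,8],[38,12],[39,0],[42,6],[50,0]]
[[7,8],[11,0],[14,6],[24,9],[26,7],[27,8],[30,18],[33,8],[38,12],[39,0],[40,18],[47,6],[50,0]]
[[7,8],[11,0],[14,6],[24,9],[26,16],[30,18],[33,8],[38,12],[39,0],[40,18],[47,6],[50,0]]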